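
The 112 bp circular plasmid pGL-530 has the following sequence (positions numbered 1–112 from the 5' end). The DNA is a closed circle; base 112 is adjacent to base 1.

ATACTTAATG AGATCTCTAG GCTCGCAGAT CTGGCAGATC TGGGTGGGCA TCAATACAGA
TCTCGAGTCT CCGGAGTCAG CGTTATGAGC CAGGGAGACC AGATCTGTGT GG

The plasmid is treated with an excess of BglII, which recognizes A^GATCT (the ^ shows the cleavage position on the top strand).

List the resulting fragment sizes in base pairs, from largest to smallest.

BglII sites (AGATCT) start at positions 11, 27, 36, 58, 101.
BglII cuts after the first base of each site, so after positions 11, 27, 36, 58, 101.
Circular molecule, 5 cuts → 5 fragments:
  12–27 → 16 bp
  28–36 → 9 bp
  37–58 → 22 bp
  59–101 → 43 bp
  102–112 then 1–11 → 11 + 11 = 22 bp
Sorted largest to smallest: 43, 22, 22, 16, 9 bp.

43, 22, 22, 16, 9 bp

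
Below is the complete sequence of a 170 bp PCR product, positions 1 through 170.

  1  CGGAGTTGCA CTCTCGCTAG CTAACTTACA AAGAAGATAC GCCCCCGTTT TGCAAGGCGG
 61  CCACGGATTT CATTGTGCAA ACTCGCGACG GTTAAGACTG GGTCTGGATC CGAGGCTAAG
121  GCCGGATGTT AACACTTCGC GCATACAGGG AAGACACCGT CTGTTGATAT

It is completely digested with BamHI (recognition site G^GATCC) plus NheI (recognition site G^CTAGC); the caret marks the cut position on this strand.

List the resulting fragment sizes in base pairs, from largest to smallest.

The BamHI site (GGATCC) starts at position 106.
BamHI cuts after the first base of each site, so after position 106.
The NheI site (GCTAGC) starts at position 16.
NheI cuts after the first base of each site, so after position 16.
Combined cut positions: 16, 106.
Linear molecule, 2 cuts → 3 fragments:
  1–16 → 16 bp
  17–106 → 90 bp
  107–170 → 64 bp
Sorted largest to smallest: 90, 64, 16 bp.

90, 64, 16 bp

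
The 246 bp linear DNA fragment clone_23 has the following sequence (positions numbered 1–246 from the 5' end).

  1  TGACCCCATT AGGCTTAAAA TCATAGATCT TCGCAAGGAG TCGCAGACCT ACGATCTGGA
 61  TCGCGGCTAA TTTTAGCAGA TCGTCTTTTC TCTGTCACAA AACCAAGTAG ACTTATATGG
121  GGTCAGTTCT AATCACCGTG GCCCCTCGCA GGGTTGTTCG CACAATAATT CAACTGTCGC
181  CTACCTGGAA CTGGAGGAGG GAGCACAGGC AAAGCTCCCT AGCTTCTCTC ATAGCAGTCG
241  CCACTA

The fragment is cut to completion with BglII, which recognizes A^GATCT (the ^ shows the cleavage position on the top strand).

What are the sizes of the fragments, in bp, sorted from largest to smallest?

The BglII site (AGATCT) starts at position 25.
BglII cuts after the first base of each site, so after position 25.
Linear molecule, 1 cut → 2 fragments:
  1–25 → 25 bp
  26–246 → 221 bp
Sorted largest to smallest: 221, 25 bp.

221, 25 bp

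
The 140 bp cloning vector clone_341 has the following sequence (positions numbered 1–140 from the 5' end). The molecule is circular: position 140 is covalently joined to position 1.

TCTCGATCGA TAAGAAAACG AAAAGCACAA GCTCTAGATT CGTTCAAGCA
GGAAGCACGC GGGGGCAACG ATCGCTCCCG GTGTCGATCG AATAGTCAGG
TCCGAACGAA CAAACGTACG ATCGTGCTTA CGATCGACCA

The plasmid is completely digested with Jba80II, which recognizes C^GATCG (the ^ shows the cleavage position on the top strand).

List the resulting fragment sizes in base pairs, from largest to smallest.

65, 34, 16, 13, 12 bp

Jba80II sites (CGATCG) start at positions 4, 69, 85, 119, 131.
Jba80II cuts after the first base of each site, so after positions 4, 69, 85, 119, 131.
Circular molecule, 5 cuts → 5 fragments:
  5–69 → 65 bp
  70–85 → 16 bp
  86–119 → 34 bp
  120–131 → 12 bp
  132–140 then 1–4 → 9 + 4 = 13 bp
Sorted largest to smallest: 65, 34, 16, 13, 12 bp.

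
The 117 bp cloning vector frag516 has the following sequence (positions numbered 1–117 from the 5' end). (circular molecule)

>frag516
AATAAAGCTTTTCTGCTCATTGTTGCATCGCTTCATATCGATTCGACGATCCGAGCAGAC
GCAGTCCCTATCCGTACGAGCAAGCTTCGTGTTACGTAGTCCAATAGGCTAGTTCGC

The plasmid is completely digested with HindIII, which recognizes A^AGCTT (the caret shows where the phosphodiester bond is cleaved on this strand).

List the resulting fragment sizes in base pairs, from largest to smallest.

HindIII sites (AAGCTT) start at positions 5, 82.
HindIII cuts after the first base of each site, so after positions 5, 82.
Circular molecule, 2 cuts → 2 fragments:
  6–82 → 77 bp
  83–117 then 1–5 → 35 + 5 = 40 bp
Sorted largest to smallest: 77, 40 bp.

77, 40 bp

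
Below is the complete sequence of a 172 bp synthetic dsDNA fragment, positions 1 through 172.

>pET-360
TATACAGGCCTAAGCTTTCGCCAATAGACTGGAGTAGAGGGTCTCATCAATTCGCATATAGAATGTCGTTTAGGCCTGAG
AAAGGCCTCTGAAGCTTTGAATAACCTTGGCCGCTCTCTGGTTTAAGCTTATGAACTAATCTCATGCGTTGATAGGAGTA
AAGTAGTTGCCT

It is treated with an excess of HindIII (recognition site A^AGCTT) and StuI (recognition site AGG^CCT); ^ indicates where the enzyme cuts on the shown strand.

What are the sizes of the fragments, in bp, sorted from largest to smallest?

62, 47, 33, 11, 8, 7, 4 bp

HindIII sites (AAGCTT) start at positions 12, 92, 125.
HindIII cuts after the first base of each site, so after positions 12, 92, 125.
StuI sites (AGGCCT) start at positions 6, 72, 83.
StuI cuts after base 3 of each site, so after positions 8, 74, 85.
Combined cut positions: 8, 12, 74, 85, 92, 125.
Linear molecule, 6 cuts → 7 fragments:
  1–8 → 8 bp
  9–12 → 4 bp
  13–74 → 62 bp
  75–85 → 11 bp
  86–92 → 7 bp
  93–125 → 33 bp
  126–172 → 47 bp
Sorted largest to smallest: 62, 47, 33, 11, 8, 7, 4 bp.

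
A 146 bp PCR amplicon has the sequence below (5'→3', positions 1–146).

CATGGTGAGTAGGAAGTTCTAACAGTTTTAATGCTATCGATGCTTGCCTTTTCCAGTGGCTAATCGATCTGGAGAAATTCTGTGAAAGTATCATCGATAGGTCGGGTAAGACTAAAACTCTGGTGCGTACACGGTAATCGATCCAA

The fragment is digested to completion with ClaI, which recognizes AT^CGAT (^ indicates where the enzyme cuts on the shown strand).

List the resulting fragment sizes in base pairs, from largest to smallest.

44, 37, 30, 27, 8 bp

ClaI sites (ATCGAT) start at positions 36, 63, 93, 137.
ClaI cuts after base 2 of each site, so after positions 37, 64, 94, 138.
Linear molecule, 4 cuts → 5 fragments:
  1–37 → 37 bp
  38–64 → 27 bp
  65–94 → 30 bp
  95–138 → 44 bp
  139–146 → 8 bp
Sorted largest to smallest: 44, 37, 30, 27, 8 bp.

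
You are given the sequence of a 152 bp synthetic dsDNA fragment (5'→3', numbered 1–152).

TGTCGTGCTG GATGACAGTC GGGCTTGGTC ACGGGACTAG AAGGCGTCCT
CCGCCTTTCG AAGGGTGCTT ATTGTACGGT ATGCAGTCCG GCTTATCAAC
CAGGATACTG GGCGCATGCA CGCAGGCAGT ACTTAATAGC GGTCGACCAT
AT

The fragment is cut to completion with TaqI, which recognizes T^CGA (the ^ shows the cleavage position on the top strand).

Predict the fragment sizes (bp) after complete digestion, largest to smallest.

85, 58, 9 bp

TaqI sites (TCGA) start at positions 58, 143.
TaqI cuts after the first base of each site, so after positions 58, 143.
Linear molecule, 2 cuts → 3 fragments:
  1–58 → 58 bp
  59–143 → 85 bp
  144–152 → 9 bp
Sorted largest to smallest: 85, 58, 9 bp.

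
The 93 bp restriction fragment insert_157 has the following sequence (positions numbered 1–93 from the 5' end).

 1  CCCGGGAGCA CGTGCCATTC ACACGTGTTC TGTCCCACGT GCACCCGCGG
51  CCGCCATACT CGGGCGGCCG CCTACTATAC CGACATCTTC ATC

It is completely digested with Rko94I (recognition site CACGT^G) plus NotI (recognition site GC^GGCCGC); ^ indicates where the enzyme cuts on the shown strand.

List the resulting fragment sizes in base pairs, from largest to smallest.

Rko94I sites (CACGTG) start at positions 9, 22, 36.
Rko94I cuts after base 5 of each site (before the last base), so after positions 13, 26, 40.
NotI sites (GCGGCCGC) start at positions 47, 64.
NotI cuts after base 2 of each site, so after positions 48, 65.
Combined cut positions: 13, 26, 40, 48, 65.
Linear molecule, 5 cuts → 6 fragments:
  1–13 → 13 bp
  14–26 → 13 bp
  27–40 → 14 bp
  41–48 → 8 bp
  49–65 → 17 bp
  66–93 → 28 bp
Sorted largest to smallest: 28, 17, 14, 13, 13, 8 bp.

28, 17, 14, 13, 13, 8 bp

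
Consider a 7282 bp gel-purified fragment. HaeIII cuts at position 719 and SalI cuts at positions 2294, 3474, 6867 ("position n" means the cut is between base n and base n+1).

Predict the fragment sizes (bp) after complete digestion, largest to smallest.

3393, 1575, 1180, 719, 415 bp

Combined cut positions (sorted): 719, 2294, 3474, 6867.
Linear molecule, 4 cuts → 5 fragments:
  719 − 0 = 719 bp
  2294 − 719 = 1575 bp
  3474 − 2294 = 1180 bp
  6867 − 3474 = 3393 bp
  7282 − 6867 = 415 bp
Sorted largest to smallest: 3393, 1575, 1180, 719, 415 bp.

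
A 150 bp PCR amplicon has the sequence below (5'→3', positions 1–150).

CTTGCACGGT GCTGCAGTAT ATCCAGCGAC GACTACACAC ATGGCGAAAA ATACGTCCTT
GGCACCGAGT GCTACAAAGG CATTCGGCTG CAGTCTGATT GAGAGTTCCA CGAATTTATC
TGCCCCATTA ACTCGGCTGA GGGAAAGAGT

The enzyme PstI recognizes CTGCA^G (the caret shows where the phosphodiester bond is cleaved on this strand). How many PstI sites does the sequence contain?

CTGCAG occurs starting at positions 12, 88.
PstI cuts at 2 sites.

2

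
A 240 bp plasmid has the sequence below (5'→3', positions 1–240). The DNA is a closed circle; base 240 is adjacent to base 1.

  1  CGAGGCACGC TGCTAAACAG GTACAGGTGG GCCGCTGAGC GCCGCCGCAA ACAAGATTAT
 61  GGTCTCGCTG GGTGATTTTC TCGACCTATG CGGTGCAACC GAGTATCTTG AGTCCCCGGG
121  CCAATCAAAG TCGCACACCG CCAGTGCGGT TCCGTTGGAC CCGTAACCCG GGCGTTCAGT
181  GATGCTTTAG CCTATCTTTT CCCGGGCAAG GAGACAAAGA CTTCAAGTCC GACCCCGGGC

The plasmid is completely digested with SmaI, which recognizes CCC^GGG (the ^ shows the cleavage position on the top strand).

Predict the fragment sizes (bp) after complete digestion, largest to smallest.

SmaI sites (CCCGGG) start at positions 115, 167, 201, 234.
SmaI cuts after base 3 of each site, so after positions 117, 169, 203, 236.
Circular molecule, 4 cuts → 4 fragments:
  118–169 → 52 bp
  170–203 → 34 bp
  204–236 → 33 bp
  237–240 then 1–117 → 4 + 117 = 121 bp
Sorted largest to smallest: 121, 52, 34, 33 bp.

121, 52, 34, 33 bp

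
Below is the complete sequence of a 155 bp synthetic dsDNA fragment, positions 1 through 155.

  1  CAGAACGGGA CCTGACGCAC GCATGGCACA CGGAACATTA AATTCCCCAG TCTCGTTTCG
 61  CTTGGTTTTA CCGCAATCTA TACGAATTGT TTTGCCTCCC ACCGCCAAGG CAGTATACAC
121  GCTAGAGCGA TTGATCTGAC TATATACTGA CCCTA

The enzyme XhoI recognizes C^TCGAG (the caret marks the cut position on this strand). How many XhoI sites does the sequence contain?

0

No occurrence of CTCGAG is present in the sequence.
XhoI does not cut: 0 sites.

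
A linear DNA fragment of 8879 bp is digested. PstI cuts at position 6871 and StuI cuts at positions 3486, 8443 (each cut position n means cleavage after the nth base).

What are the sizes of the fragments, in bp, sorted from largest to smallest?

Combined cut positions (sorted): 3486, 6871, 8443.
Linear molecule, 3 cuts → 4 fragments:
  3486 − 0 = 3486 bp
  6871 − 3486 = 3385 bp
  8443 − 6871 = 1572 bp
  8879 − 8443 = 436 bp
Sorted largest to smallest: 3486, 3385, 1572, 436 bp.

3486, 3385, 1572, 436 bp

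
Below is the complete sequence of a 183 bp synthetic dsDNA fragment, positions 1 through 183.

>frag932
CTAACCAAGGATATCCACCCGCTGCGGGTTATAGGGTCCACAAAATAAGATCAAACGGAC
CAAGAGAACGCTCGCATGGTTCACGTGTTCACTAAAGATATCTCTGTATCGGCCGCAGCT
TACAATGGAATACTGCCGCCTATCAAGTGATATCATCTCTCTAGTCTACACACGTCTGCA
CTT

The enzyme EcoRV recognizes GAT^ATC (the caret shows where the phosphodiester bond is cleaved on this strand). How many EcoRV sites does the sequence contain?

3

GATATC occurs starting at positions 10, 97, 149.
EcoRV cuts at 3 sites.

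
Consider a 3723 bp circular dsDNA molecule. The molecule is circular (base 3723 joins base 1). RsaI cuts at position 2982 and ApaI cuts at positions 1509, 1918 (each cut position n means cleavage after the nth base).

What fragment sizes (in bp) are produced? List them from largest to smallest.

2250, 1064, 409 bp

Combined cut positions (sorted): 1509, 1918, 2982.
Circular molecule, 3 cuts → 3 fragments:
  1918 − 1509 = 409 bp
  2982 − 1918 = 1064 bp
  wrap: 3723 − 2982 + 1509 = 2250 bp
Sorted largest to smallest: 2250, 1064, 409 bp.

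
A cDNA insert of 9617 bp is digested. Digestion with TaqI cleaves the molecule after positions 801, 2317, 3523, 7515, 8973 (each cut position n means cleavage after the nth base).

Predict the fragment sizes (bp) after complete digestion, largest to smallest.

Linear molecule, 5 cuts → 6 fragments:
  801 − 0 = 801 bp
  2317 − 801 = 1516 bp
  3523 − 2317 = 1206 bp
  7515 − 3523 = 3992 bp
  8973 − 7515 = 1458 bp
  9617 − 8973 = 644 bp
Sorted largest to smallest: 3992, 1516, 1458, 1206, 801, 644 bp.

3992, 1516, 1458, 1206, 801, 644 bp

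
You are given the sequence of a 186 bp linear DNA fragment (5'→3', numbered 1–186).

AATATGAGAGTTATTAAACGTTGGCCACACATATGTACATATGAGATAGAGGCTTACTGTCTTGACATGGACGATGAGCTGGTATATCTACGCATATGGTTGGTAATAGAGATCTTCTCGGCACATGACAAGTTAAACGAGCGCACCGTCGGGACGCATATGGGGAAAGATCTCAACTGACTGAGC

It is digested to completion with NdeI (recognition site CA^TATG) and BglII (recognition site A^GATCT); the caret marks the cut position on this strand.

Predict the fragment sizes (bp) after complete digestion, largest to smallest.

55, 48, 31, 18, 16, 10, 8 bp

NdeI sites (CATATG) start at positions 30, 38, 93, 157.
NdeI cuts after base 2 of each site, so after positions 31, 39, 94, 158.
BglII sites (AGATCT) start at positions 110, 168.
BglII cuts after the first base of each site, so after positions 110, 168.
Combined cut positions: 31, 39, 94, 110, 158, 168.
Linear molecule, 6 cuts → 7 fragments:
  1–31 → 31 bp
  32–39 → 8 bp
  40–94 → 55 bp
  95–110 → 16 bp
  111–158 → 48 bp
  159–168 → 10 bp
  169–186 → 18 bp
Sorted largest to smallest: 55, 48, 31, 18, 16, 10, 8 bp.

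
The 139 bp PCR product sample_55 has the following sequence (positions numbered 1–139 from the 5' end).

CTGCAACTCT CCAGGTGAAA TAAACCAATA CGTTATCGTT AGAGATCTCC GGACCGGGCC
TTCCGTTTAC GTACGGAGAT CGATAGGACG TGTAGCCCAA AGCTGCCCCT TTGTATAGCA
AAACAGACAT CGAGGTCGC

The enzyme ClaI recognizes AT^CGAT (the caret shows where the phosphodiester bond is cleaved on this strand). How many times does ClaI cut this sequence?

1

ATCGAT occurs starting at position 79.
ClaI cuts at 1 site.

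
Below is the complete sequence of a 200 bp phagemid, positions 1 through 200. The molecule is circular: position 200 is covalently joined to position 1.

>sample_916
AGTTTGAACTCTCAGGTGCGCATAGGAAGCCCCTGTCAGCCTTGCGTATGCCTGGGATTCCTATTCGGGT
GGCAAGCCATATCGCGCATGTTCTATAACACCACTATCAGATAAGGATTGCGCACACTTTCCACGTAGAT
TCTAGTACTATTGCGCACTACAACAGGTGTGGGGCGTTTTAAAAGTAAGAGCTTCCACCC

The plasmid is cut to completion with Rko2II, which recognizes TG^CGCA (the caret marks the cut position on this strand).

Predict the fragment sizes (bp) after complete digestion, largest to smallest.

102, 65, 33 bp

Rko2II sites (TGCGCA) start at positions 17, 119, 152.
Rko2II cuts after base 2 of each site, so after positions 18, 120, 153.
Circular molecule, 3 cuts → 3 fragments:
  19–120 → 102 bp
  121–153 → 33 bp
  154–200 then 1–18 → 47 + 18 = 65 bp
Sorted largest to smallest: 102, 65, 33 bp.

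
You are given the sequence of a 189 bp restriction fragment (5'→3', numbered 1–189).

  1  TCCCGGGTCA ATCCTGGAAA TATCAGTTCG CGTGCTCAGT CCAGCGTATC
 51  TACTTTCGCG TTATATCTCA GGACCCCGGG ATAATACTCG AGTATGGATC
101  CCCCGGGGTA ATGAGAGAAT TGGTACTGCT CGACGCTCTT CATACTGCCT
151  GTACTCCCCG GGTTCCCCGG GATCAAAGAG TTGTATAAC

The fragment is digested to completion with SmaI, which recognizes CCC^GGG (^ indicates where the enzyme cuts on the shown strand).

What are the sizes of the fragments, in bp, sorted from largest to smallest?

SmaI sites (CCCGGG) start at positions 2, 75, 102, 157, 166.
SmaI cuts after base 3 of each site, so after positions 4, 77, 104, 159, 168.
Linear molecule, 5 cuts → 6 fragments:
  1–4 → 4 bp
  5–77 → 73 bp
  78–104 → 27 bp
  105–159 → 55 bp
  160–168 → 9 bp
  169–189 → 21 bp
Sorted largest to smallest: 73, 55, 27, 21, 9, 4 bp.

73, 55, 27, 21, 9, 4 bp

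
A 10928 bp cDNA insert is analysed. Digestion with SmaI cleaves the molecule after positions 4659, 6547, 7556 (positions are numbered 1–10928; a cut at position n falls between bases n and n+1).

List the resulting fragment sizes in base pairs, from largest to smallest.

4659, 3372, 1888, 1009 bp

Linear molecule, 3 cuts → 4 fragments:
  4659 − 0 = 4659 bp
  6547 − 4659 = 1888 bp
  7556 − 6547 = 1009 bp
  10928 − 7556 = 3372 bp
Sorted largest to smallest: 4659, 3372, 1888, 1009 bp.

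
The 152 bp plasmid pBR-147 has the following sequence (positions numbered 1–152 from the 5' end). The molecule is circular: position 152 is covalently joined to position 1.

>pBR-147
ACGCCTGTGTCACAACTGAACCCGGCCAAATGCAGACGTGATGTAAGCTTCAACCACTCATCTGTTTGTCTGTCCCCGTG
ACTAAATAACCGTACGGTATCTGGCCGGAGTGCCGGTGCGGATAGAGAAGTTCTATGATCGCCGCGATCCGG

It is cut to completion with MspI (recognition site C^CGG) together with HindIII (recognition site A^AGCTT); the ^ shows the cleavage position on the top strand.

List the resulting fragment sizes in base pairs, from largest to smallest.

60, 36, 25, 23, 8 bp

MspI sites (CCGG) start at positions 22, 105, 113, 149.
MspI cuts after the first base of each site, so after positions 22, 105, 113, 149.
The HindIII site (AAGCTT) starts at position 45.
HindIII cuts after the first base of each site, so after position 45.
Combined cut positions: 22, 45, 105, 113, 149.
Circular molecule, 5 cuts → 5 fragments:
  23–45 → 23 bp
  46–105 → 60 bp
  106–113 → 8 bp
  114–149 → 36 bp
  150–152 then 1–22 → 3 + 22 = 25 bp
Sorted largest to smallest: 60, 36, 25, 23, 8 bp.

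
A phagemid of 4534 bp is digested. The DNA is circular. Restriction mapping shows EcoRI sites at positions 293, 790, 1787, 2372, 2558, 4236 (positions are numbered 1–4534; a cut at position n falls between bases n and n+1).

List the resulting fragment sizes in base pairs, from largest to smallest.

1678, 997, 591, 585, 497, 186 bp

Circular molecule, 6 cuts → 6 fragments:
  790 − 293 = 497 bp
  1787 − 790 = 997 bp
  2372 − 1787 = 585 bp
  2558 − 2372 = 186 bp
  4236 − 2558 = 1678 bp
  wrap: 4534 − 4236 + 293 = 591 bp
Sorted largest to smallest: 1678, 997, 591, 585, 497, 186 bp.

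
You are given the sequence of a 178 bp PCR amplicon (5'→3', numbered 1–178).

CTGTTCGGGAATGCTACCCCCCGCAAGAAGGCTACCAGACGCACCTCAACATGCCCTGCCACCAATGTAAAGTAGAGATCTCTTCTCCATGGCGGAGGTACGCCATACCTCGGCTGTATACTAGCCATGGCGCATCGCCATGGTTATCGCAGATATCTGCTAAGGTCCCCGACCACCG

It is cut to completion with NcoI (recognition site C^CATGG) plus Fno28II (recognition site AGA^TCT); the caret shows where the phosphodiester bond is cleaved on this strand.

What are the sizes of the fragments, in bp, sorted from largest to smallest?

78, 40, 38, 13, 9 bp

NcoI sites (CCATGG) start at positions 87, 125, 138.
NcoI cuts after the first base of each site, so after positions 87, 125, 138.
The Fno28II site (AGATCT) starts at position 76.
Fno28II cuts after base 3 of each site, so after position 78.
Combined cut positions: 78, 87, 125, 138.
Linear molecule, 4 cuts → 5 fragments:
  1–78 → 78 bp
  79–87 → 9 bp
  88–125 → 38 bp
  126–138 → 13 bp
  139–178 → 40 bp
Sorted largest to smallest: 78, 40, 38, 13, 9 bp.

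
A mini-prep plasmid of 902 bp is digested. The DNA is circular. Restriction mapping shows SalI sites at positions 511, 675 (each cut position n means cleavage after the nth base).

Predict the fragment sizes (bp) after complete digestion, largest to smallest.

Circular molecule, 2 cuts → 2 fragments:
  675 − 511 = 164 bp
  wrap: 902 − 675 + 511 = 738 bp
Sorted largest to smallest: 738, 164 bp.

738, 164 bp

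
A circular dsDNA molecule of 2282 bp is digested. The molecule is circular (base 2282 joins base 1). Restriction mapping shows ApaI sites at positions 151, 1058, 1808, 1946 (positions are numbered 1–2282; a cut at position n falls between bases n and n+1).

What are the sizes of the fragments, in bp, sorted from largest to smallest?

Circular molecule, 4 cuts → 4 fragments:
  1058 − 151 = 907 bp
  1808 − 1058 = 750 bp
  1946 − 1808 = 138 bp
  wrap: 2282 − 1946 + 151 = 487 bp
Sorted largest to smallest: 907, 750, 487, 138 bp.

907, 750, 487, 138 bp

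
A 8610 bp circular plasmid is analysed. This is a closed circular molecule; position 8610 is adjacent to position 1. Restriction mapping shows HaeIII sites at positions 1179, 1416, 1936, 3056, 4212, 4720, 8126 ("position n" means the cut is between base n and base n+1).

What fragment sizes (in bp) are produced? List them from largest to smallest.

3406, 1663, 1156, 1120, 520, 508, 237 bp

Circular molecule, 7 cuts → 7 fragments:
  1416 − 1179 = 237 bp
  1936 − 1416 = 520 bp
  3056 − 1936 = 1120 bp
  4212 − 3056 = 1156 bp
  4720 − 4212 = 508 bp
  8126 − 4720 = 3406 bp
  wrap: 8610 − 8126 + 1179 = 1663 bp
Sorted largest to smallest: 3406, 1663, 1156, 1120, 520, 508, 237 bp.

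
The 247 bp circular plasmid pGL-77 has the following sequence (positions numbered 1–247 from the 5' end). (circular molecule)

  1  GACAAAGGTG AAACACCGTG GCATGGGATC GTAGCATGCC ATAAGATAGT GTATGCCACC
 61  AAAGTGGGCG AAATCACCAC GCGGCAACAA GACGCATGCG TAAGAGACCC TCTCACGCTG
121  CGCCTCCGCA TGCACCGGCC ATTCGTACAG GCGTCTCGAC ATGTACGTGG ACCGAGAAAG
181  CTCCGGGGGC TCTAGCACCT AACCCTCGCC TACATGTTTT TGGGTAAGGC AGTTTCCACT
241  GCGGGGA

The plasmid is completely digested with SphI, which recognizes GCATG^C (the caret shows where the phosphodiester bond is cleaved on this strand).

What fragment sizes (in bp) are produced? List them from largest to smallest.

SphI sites (GCATGC) start at positions 34, 94, 128.
SphI cuts after base 5 of each site (before the last base), so after positions 38, 98, 132.
Circular molecule, 3 cuts → 3 fragments:
  39–98 → 60 bp
  99–132 → 34 bp
  133–247 then 1–38 → 115 + 38 = 153 bp
Sorted largest to smallest: 153, 60, 34 bp.

153, 60, 34 bp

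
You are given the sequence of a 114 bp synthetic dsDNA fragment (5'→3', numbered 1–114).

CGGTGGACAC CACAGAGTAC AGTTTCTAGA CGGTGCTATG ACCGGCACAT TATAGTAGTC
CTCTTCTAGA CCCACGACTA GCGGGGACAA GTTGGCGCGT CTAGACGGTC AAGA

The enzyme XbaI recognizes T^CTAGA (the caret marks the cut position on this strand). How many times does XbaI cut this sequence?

3

TCTAGA occurs starting at positions 25, 65, 100.
XbaI cuts at 3 sites.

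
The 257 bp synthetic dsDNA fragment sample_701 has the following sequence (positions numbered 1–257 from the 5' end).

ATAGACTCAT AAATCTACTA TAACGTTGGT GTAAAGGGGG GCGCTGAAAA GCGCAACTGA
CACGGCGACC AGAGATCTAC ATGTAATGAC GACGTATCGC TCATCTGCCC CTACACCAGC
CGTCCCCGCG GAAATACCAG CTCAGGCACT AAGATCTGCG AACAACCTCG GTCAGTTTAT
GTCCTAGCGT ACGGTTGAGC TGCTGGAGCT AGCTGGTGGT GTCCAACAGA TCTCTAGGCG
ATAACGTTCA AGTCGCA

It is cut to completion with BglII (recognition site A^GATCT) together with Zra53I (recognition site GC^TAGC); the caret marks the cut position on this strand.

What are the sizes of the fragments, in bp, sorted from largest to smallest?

BglII sites (AGATCT) start at positions 73, 152, 228.
BglII cuts after the first base of each site, so after positions 73, 152, 228.
The Zra53I site (GCTAGC) starts at position 208.
Zra53I cuts after base 2 of each site, so after position 209.
Combined cut positions: 73, 152, 209, 228.
Linear molecule, 4 cuts → 5 fragments:
  1–73 → 73 bp
  74–152 → 79 bp
  153–209 → 57 bp
  210–228 → 19 bp
  229–257 → 29 bp
Sorted largest to smallest: 79, 73, 57, 29, 19 bp.

79, 73, 57, 29, 19 bp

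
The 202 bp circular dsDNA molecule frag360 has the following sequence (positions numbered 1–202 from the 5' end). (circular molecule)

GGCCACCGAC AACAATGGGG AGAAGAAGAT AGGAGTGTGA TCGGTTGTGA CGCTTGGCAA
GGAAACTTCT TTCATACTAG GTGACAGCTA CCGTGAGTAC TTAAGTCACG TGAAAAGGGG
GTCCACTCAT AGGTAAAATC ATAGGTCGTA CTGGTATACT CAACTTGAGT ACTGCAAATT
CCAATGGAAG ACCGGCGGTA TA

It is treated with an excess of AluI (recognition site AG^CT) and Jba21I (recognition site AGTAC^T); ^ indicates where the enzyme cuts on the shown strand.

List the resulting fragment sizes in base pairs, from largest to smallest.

The AluI site (AGCT) starts at position 86.
AluI cuts after base 2 of each site, so after position 87.
Jba21I sites (AGTACT) start at positions 96, 168.
Jba21I cuts after base 5 of each site (before the last base), so after positions 100, 172.
Combined cut positions: 87, 100, 172.
Circular molecule, 3 cuts → 3 fragments:
  88–100 → 13 bp
  101–172 → 72 bp
  173–202 then 1–87 → 30 + 87 = 117 bp
Sorted largest to smallest: 117, 72, 13 bp.

117, 72, 13 bp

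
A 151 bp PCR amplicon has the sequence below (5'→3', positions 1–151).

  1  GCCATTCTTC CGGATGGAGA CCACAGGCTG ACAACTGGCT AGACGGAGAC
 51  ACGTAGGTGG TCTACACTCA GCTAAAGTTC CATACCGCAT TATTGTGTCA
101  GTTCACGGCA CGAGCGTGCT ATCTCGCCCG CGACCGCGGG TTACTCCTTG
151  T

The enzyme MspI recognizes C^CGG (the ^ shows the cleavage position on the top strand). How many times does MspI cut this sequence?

1

CCGG occurs starting at position 10.
MspI cuts at 1 site.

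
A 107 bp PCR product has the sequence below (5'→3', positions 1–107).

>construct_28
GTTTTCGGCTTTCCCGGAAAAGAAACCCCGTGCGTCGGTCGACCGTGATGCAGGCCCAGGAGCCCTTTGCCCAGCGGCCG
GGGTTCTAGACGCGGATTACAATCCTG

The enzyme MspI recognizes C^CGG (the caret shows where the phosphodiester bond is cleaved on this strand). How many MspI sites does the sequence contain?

CCGG occurs starting at positions 14, 78.
MspI cuts at 2 sites.

2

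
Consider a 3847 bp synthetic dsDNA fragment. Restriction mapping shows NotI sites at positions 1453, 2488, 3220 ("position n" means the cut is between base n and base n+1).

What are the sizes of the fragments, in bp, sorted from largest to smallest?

1453, 1035, 732, 627 bp

Linear molecule, 3 cuts → 4 fragments:
  1453 − 0 = 1453 bp
  2488 − 1453 = 1035 bp
  3220 − 2488 = 732 bp
  3847 − 3220 = 627 bp
Sorted largest to smallest: 1453, 1035, 732, 627 bp.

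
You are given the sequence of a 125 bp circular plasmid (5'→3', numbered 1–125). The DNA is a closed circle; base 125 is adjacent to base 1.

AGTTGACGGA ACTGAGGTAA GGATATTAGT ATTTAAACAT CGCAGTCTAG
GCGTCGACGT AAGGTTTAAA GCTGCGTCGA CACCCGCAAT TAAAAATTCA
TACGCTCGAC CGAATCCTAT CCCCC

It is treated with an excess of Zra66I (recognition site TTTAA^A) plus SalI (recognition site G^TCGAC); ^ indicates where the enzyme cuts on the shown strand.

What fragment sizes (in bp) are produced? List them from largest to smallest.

85, 17, 16, 7 bp

Zra66I sites (TTTAAA) start at positions 32, 65.
Zra66I cuts after base 5 of each site (before the last base), so after positions 36, 69.
SalI sites (GTCGAC) start at positions 53, 76.
SalI cuts after the first base of each site, so after positions 53, 76.
Combined cut positions: 36, 53, 69, 76.
Circular molecule, 4 cuts → 4 fragments:
  37–53 → 17 bp
  54–69 → 16 bp
  70–76 → 7 bp
  77–125 then 1–36 → 49 + 36 = 85 bp
Sorted largest to smallest: 85, 17, 16, 7 bp.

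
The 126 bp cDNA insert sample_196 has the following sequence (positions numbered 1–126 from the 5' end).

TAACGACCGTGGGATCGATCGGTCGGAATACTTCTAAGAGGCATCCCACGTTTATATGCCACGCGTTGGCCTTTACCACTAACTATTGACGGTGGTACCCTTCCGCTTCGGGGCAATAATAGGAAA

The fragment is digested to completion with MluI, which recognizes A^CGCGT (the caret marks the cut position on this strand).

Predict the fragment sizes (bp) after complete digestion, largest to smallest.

The MluI site (ACGCGT) starts at position 61.
MluI cuts after the first base of each site, so after position 61.
Linear molecule, 1 cut → 2 fragments:
  1–61 → 61 bp
  62–126 → 65 bp
Sorted largest to smallest: 65, 61 bp.

65, 61 bp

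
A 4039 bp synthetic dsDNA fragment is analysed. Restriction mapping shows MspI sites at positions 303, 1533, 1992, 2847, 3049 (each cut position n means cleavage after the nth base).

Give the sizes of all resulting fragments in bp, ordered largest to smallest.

1230, 990, 855, 459, 303, 202 bp

Linear molecule, 5 cuts → 6 fragments:
  303 − 0 = 303 bp
  1533 − 303 = 1230 bp
  1992 − 1533 = 459 bp
  2847 − 1992 = 855 bp
  3049 − 2847 = 202 bp
  4039 − 3049 = 990 bp
Sorted largest to smallest: 1230, 990, 855, 459, 303, 202 bp.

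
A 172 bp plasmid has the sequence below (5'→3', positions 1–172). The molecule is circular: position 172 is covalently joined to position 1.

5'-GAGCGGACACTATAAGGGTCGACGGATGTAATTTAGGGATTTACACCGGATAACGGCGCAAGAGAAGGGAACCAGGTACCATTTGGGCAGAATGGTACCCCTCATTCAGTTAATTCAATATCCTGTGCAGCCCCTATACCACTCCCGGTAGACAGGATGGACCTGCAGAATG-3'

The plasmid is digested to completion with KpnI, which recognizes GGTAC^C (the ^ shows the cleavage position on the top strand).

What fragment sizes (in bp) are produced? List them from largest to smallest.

KpnI sites (GGTACC) start at positions 75, 94.
KpnI cuts after base 5 of each site (before the last base), so after positions 79, 98.
Circular molecule, 2 cuts → 2 fragments:
  80–98 → 19 bp
  99–172 then 1–79 → 74 + 79 = 153 bp
Sorted largest to smallest: 153, 19 bp.

153, 19 bp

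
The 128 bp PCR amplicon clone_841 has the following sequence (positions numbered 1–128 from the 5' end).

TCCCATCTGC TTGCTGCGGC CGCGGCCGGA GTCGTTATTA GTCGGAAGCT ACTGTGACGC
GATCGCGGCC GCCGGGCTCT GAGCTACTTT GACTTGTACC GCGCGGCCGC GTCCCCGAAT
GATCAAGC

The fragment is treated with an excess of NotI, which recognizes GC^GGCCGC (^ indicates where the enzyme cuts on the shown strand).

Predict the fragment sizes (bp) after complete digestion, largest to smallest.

49, 38, 24, 17 bp

NotI sites (GCGGCCGC) start at positions 16, 65, 103.
NotI cuts after base 2 of each site, so after positions 17, 66, 104.
Linear molecule, 3 cuts → 4 fragments:
  1–17 → 17 bp
  18–66 → 49 bp
  67–104 → 38 bp
  105–128 → 24 bp
Sorted largest to smallest: 49, 38, 24, 17 bp.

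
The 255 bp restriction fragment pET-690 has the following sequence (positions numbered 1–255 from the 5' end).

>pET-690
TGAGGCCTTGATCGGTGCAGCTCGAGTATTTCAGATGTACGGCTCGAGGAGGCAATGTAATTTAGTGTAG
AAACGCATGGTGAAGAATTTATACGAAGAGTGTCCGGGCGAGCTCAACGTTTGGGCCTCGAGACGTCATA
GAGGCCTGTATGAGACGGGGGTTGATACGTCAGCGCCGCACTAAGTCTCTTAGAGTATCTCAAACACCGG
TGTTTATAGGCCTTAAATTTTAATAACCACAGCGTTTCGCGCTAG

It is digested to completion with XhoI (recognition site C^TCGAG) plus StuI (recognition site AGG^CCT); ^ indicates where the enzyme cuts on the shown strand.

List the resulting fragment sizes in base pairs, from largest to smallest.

84, 76, 35, 22, 17, 16, 5 bp

XhoI sites (CTCGAG) start at positions 21, 43, 127.
XhoI cuts after the first base of each site, so after positions 21, 43, 127.
StuI sites (AGGCCT) start at positions 3, 142, 218.
StuI cuts after base 3 of each site, so after positions 5, 144, 220.
Combined cut positions: 5, 21, 43, 127, 144, 220.
Linear molecule, 6 cuts → 7 fragments:
  1–5 → 5 bp
  6–21 → 16 bp
  22–43 → 22 bp
  44–127 → 84 bp
  128–144 → 17 bp
  145–220 → 76 bp
  221–255 → 35 bp
Sorted largest to smallest: 84, 76, 35, 22, 17, 16, 5 bp.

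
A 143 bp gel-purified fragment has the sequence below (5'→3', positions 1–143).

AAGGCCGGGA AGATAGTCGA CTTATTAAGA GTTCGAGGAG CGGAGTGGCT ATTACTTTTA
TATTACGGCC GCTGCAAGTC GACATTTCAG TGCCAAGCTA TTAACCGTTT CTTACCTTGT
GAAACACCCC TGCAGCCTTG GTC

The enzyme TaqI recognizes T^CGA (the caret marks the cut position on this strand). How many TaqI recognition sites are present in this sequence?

TCGA occurs starting at positions 17, 33, 79.
TaqI cuts at 3 sites.

3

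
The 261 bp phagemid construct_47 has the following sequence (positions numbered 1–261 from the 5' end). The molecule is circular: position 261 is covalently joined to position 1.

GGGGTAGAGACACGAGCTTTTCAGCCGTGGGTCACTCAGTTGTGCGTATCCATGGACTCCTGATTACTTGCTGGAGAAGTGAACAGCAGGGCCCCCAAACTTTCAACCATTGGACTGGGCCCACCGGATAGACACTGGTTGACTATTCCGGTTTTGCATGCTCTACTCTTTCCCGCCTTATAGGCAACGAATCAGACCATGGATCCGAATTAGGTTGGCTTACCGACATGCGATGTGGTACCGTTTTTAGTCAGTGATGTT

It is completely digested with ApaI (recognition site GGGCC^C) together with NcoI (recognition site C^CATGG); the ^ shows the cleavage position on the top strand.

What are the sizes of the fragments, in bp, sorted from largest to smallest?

ApaI sites (GGGCCC) start at positions 89, 117.
ApaI cuts after base 5 of each site (before the last base), so after positions 93, 121.
NcoI sites (CCATGG) start at positions 50, 197.
NcoI cuts after the first base of each site, so after positions 50, 197.
Combined cut positions: 50, 93, 121, 197.
Circular molecule, 4 cuts → 4 fragments:
  51–93 → 43 bp
  94–121 → 28 bp
  122–197 → 76 bp
  198–261 then 1–50 → 64 + 50 = 114 bp
Sorted largest to smallest: 114, 76, 43, 28 bp.

114, 76, 43, 28 bp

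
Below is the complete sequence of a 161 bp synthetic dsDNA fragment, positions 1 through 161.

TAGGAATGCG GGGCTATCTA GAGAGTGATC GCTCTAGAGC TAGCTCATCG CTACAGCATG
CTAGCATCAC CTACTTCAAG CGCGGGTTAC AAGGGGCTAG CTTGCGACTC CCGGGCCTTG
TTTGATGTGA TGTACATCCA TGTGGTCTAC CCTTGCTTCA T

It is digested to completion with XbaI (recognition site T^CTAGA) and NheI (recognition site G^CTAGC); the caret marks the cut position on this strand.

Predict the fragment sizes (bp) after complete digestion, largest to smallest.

XbaI sites (TCTAGA) start at positions 17, 33.
XbaI cuts after the first base of each site, so after positions 17, 33.
NheI sites (GCTAGC) start at positions 39, 60, 96.
NheI cuts after the first base of each site, so after positions 39, 60, 96.
Combined cut positions: 17, 33, 39, 60, 96.
Linear molecule, 5 cuts → 6 fragments:
  1–17 → 17 bp
  18–33 → 16 bp
  34–39 → 6 bp
  40–60 → 21 bp
  61–96 → 36 bp
  97–161 → 65 bp
Sorted largest to smallest: 65, 36, 21, 17, 16, 6 bp.

65, 36, 21, 17, 16, 6 bp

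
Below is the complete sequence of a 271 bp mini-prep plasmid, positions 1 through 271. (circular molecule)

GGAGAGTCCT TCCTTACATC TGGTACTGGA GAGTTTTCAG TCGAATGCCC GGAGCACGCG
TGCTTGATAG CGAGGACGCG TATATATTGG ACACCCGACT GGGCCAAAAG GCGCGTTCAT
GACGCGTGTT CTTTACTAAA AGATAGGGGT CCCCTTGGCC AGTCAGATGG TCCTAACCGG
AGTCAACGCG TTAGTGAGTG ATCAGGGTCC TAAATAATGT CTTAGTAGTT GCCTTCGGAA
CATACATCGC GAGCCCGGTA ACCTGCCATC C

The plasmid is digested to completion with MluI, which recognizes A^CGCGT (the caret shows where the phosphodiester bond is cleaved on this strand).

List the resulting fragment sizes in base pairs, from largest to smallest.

MluI sites (ACGCGT) start at positions 56, 76, 122, 186.
MluI cuts after the first base of each site, so after positions 56, 76, 122, 186.
Circular molecule, 4 cuts → 4 fragments:
  57–76 → 20 bp
  77–122 → 46 bp
  123–186 → 64 bp
  187–271 then 1–56 → 85 + 56 = 141 bp
Sorted largest to smallest: 141, 64, 46, 20 bp.

141, 64, 46, 20 bp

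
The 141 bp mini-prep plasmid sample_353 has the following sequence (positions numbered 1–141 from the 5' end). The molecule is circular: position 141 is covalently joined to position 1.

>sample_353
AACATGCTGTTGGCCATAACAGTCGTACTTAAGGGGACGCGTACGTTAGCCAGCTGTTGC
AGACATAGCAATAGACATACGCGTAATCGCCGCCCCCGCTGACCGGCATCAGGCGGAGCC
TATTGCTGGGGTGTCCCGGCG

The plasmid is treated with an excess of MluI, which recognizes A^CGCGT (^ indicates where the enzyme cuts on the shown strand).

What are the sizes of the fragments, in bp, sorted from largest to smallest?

99, 42 bp

MluI sites (ACGCGT) start at positions 37, 79.
MluI cuts after the first base of each site, so after positions 37, 79.
Circular molecule, 2 cuts → 2 fragments:
  38–79 → 42 bp
  80–141 then 1–37 → 62 + 37 = 99 bp
Sorted largest to smallest: 99, 42 bp.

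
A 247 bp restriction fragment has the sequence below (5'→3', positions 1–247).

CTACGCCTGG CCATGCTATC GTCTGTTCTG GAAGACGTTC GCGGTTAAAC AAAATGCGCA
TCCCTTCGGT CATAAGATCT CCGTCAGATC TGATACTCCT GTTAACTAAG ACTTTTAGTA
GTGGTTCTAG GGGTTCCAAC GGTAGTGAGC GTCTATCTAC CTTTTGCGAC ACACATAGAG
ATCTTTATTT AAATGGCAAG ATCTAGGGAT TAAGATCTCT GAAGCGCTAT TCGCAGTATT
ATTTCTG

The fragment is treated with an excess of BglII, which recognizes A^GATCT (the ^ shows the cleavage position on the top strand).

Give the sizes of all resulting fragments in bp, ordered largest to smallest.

93, 75, 34, 20, 14, 11 bp

BglII sites (AGATCT) start at positions 75, 86, 179, 199, 213.
BglII cuts after the first base of each site, so after positions 75, 86, 179, 199, 213.
Linear molecule, 5 cuts → 6 fragments:
  1–75 → 75 bp
  76–86 → 11 bp
  87–179 → 93 bp
  180–199 → 20 bp
  200–213 → 14 bp
  214–247 → 34 bp
Sorted largest to smallest: 93, 75, 34, 20, 14, 11 bp.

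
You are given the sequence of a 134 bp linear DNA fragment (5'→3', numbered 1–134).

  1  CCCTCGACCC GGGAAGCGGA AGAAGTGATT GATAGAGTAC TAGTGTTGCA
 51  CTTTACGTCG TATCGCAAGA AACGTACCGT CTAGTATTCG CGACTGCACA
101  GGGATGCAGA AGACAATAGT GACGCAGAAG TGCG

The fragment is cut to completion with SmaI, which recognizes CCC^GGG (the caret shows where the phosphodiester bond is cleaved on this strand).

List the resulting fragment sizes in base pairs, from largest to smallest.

The SmaI site (CCCGGG) starts at position 8.
SmaI cuts after base 3 of each site, so after position 10.
Linear molecule, 1 cut → 2 fragments:
  1–10 → 10 bp
  11–134 → 124 bp
Sorted largest to smallest: 124, 10 bp.

124, 10 bp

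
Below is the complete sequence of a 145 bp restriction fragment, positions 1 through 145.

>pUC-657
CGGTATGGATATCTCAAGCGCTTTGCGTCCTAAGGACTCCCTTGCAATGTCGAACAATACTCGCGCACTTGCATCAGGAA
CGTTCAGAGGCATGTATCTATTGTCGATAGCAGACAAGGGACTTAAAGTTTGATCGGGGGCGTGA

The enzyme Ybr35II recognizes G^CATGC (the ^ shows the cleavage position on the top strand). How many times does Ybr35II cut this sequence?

0

No occurrence of GCATGC is present in the sequence.
Ybr35II does not cut: 0 sites.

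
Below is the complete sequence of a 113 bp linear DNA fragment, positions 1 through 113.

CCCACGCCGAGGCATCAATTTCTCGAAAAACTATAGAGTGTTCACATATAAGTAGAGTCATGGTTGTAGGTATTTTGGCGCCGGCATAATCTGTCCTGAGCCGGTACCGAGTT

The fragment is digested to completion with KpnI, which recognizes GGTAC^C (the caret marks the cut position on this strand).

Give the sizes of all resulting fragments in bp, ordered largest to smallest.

The KpnI site (GGTACC) starts at position 103.
KpnI cuts after base 5 of each site (before the last base), so after position 107.
Linear molecule, 1 cut → 2 fragments:
  1–107 → 107 bp
  108–113 → 6 bp
Sorted largest to smallest: 107, 6 bp.

107, 6 bp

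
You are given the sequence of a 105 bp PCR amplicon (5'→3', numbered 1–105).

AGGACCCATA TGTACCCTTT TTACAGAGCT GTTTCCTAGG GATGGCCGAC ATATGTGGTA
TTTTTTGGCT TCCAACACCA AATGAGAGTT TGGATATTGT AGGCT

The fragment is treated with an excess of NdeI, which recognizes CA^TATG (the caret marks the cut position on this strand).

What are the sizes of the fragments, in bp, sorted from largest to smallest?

NdeI sites (CATATG) start at positions 7, 50.
NdeI cuts after base 2 of each site, so after positions 8, 51.
Linear molecule, 2 cuts → 3 fragments:
  1–8 → 8 bp
  9–51 → 43 bp
  52–105 → 54 bp
Sorted largest to smallest: 54, 43, 8 bp.

54, 43, 8 bp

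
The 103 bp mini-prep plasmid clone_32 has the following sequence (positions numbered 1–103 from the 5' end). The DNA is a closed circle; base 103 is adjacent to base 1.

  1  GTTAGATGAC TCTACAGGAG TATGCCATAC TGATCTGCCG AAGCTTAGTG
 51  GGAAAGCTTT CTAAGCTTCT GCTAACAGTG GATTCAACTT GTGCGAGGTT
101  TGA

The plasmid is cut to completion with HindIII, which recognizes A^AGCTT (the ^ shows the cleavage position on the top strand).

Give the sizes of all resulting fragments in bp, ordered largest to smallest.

HindIII sites (AAGCTT) start at positions 41, 54, 63.
HindIII cuts after the first base of each site, so after positions 41, 54, 63.
Circular molecule, 3 cuts → 3 fragments:
  42–54 → 13 bp
  55–63 → 9 bp
  64–103 then 1–41 → 40 + 41 = 81 bp
Sorted largest to smallest: 81, 13, 9 bp.

81, 13, 9 bp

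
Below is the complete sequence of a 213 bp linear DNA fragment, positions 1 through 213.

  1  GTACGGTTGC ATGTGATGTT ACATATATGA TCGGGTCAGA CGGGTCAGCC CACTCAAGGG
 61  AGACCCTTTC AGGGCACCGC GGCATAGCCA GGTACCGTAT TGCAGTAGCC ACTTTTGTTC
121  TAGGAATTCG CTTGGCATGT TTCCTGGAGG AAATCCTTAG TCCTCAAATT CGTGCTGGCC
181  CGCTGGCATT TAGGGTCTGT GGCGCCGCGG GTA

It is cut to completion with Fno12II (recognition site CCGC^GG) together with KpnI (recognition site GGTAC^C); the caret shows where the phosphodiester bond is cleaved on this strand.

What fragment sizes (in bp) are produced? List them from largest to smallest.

113, 80, 15, 5 bp

Fno12II sites (CCGCGG) start at positions 77, 205.
Fno12II cuts after base 4 of each site, so after positions 80, 208.
The KpnI site (GGTACC) starts at position 91.
KpnI cuts after base 5 of each site (before the last base), so after position 95.
Combined cut positions: 80, 95, 208.
Linear molecule, 3 cuts → 4 fragments:
  1–80 → 80 bp
  81–95 → 15 bp
  96–208 → 113 bp
  209–213 → 5 bp
Sorted largest to smallest: 113, 80, 15, 5 bp.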